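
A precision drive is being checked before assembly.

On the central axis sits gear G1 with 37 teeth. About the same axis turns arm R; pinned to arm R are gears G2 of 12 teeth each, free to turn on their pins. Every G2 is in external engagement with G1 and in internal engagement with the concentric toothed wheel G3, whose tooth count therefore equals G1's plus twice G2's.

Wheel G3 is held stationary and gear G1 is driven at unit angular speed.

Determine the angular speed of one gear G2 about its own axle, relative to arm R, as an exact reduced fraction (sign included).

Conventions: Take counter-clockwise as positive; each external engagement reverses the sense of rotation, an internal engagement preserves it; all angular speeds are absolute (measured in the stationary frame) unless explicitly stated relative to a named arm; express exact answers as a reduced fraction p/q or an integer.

-2257/1176

class = planetary set [G3 = 37+2·12 = 61; Willis about the carrier]
ring teeth: 37 + 2·12 = 61
37(ω_sun−ω_arm) = −61(ω_ring−ω_arm),  ω_ring = 0, ω_sun = 1
37(1−ω_arm) = −61(0−ω_arm)  ⇒  98·ω_arm = 37  ⇒  ω_arm = 37/98
sun–planet mesh: 37·(1−37/98) = −12·(ω_p−ω_arm)  ⇒  ω_p−ω_arm = -2257/1176
exact speed ratio = -2257/1176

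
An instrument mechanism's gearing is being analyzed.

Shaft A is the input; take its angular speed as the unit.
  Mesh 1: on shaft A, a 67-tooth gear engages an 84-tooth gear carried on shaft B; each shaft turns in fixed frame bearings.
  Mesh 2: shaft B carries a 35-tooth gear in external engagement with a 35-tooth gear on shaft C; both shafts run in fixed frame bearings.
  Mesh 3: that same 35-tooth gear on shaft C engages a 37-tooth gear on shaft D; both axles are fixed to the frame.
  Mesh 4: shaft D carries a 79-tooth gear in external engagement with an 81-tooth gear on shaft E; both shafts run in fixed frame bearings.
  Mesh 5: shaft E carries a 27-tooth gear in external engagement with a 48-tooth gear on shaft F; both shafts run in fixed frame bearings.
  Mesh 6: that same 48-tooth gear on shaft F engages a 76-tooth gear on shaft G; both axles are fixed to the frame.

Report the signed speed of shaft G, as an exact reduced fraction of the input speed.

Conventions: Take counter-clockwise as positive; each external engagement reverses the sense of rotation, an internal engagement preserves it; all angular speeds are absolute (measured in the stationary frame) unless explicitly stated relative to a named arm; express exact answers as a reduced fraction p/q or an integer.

26465/101232

6-mesh fixed-axis compound train (all bearings frame-fixed)
mesh 1 [67T→84T]: |ω|/ω_in = 1×67/84 = 67/84, sense flips to −
mesh 2 [35T→35T]: |ω|/ω_in = (67/84)×35/35 = 67/84, sense flips to +
mesh 3 [35T→37T]: |ω|/ω_in = (67/84)×35/37 = 335/444, sense flips to −
mesh 4 [79T→81T]: |ω|/ω_in = (335/444)×79/81 = 26465/35964, sense flips to +
mesh 5 [27T→48T]: |ω|/ω_in = (26465/35964)×27/48 = 26465/63936, sense flips to −
mesh 6 [48T→76T]: |ω|/ω_in = (26465/63936)×48/76 = 26465/101232, sense flips to +
signed output speed (× input speed) = 26465/101232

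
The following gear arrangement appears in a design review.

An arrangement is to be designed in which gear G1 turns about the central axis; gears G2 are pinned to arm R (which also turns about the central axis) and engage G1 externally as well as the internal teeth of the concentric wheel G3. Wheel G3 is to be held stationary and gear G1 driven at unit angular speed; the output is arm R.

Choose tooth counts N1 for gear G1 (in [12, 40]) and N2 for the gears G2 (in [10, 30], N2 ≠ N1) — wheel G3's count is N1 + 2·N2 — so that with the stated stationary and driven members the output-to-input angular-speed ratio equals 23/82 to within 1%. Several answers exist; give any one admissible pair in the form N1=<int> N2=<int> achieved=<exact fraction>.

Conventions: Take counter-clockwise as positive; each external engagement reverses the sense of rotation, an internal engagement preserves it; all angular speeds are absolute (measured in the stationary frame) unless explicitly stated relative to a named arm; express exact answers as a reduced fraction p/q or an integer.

topology: planetary set — design target 23/82, arm = carrier (Willis)
Willis with ω_ring = 0: ω_arm/ω_sun = N1/(N1+N3); set equal to 23/82  ⇒  N3/N1 = 1/(23/82) − 1 = 59/23
N3 = N1 + 2·N2  ⇒  N2/N1 = (N3/N1 − 1)/2 = (59/23 − 1)/2 = 18/23
smallest multiple with N1 ≥ 12 and N2 ≥ 10: k = 1  ⇒  N1 = 1·23 = 23, N2 = 1·18 = 18 (N1 ≤ 40, N2 ≤ 30, N2 ≠ N1 ✓), N3 = 23 + 2·18 = 59
check: N1/(N1+N3) with N1 = 23, N3 = 59 gives 23/82; |achieved − target| = 0 ≤ 23/8200 ✓

N1=23 N2=18 achieved=23/82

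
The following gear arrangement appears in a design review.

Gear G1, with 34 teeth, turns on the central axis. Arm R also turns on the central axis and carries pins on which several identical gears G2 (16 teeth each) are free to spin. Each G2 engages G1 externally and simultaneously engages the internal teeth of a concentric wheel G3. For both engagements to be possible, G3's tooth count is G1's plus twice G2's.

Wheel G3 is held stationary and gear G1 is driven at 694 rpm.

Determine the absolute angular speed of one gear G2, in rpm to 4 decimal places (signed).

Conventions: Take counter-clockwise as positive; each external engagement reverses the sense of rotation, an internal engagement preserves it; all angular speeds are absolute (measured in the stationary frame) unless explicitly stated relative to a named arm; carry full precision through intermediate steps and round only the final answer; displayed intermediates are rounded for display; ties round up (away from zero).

-737.3750 rpm

planetary set (34T centre, 16T on arm, 66T internal) — Willis relation
normalise by the input: solve with ω_sun = 1, then scale by 694 rpm
ring teeth: 34 + 2·16 = 66
34(ω_sun−ω_arm) = −66(ω_ring−ω_arm),  ω_ring = 0, ω_sun = 1
34(1−ω_arm) = −66(0−ω_arm)  ⇒  100·ω_arm = 34  ⇒  ω_arm = 17/50
sun–planet mesh: 34·(1−17/50) = −16·(ω_p−ω_arm)  ⇒  ω_p−ω_arm = -561/400
ω_p = 17/50 − 561/400 = -17/16
scale: ω_p = -17/16 × 694 rpm = -737.3750 rpm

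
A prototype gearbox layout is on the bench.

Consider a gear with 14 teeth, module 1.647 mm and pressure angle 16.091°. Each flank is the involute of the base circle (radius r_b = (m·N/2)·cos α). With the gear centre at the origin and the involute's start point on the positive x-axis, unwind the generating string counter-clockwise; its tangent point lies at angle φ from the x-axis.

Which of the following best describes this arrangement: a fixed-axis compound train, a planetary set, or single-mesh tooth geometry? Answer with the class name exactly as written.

single-mesh tooth geometry

class = single-mesh tooth geometry [base-circle involute, m = 1.647, 14T]
classification: single-mesh tooth geometry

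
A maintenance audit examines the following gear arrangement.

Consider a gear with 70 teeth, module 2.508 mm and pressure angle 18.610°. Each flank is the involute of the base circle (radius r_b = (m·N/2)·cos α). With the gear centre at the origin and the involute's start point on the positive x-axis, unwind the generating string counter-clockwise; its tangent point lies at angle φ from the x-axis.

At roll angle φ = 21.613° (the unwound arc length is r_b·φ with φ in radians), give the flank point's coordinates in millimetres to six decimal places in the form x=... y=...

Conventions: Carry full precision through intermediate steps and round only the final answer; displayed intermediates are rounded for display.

x=88.900044 y=1.467358

topology: single-mesh involute geometry — m = 2.508, N = 70
pitch radius r_p = m·N/2 = 2.508·70/2 = 87.780000
base radius r_b = r_p·cos α = 87.780000·cos 18.610° = 83.190223
roll angle φ = 21.613° = 0.37721801 rad
x = r_b·(cos φ + φ·sin φ) = 88.900044
y = r_b·(sin φ − φ·cos φ) = 1.467358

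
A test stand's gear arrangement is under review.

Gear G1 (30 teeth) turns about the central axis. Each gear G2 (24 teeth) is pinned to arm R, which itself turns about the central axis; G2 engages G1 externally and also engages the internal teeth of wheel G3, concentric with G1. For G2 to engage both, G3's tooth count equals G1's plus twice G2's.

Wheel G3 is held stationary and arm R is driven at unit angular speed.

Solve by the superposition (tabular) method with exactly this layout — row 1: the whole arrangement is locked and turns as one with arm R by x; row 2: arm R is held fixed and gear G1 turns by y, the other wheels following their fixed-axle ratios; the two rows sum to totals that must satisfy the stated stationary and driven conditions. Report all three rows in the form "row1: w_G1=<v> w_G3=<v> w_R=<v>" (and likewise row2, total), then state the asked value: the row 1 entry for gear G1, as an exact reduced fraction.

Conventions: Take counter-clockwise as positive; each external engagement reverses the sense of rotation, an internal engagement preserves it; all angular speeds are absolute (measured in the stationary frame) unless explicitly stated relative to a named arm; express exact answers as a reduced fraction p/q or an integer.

row1: w_G1=1 w_G3=1 w_R=1
row2: w_G1=13/5 w_G3=-1 w_R=0
total: w_G1=18/5 w_G3=0 w_R=1
asked value: 1

class = planetary set [G3 = 30+2·24 = 78; Willis about the carrier]
row 1: whole set turns with the arm by x
superposition row 2 [arm held]: sun y, ring −(30/78)·y, arm 0
boundary: total ω_ring = x − (30/78)·y = 0 and total ω_arm = x = 1  ⇒  y = 13/5, x = 1
row 2 ring = −(30/78)·13/5 = -1
totals (row 1 + row 2): sun 1 + 13/5 = 18/5, ring 1 + (-1) = 0, arm 1 + 0 = 1
asked cell (row1, sun) = 1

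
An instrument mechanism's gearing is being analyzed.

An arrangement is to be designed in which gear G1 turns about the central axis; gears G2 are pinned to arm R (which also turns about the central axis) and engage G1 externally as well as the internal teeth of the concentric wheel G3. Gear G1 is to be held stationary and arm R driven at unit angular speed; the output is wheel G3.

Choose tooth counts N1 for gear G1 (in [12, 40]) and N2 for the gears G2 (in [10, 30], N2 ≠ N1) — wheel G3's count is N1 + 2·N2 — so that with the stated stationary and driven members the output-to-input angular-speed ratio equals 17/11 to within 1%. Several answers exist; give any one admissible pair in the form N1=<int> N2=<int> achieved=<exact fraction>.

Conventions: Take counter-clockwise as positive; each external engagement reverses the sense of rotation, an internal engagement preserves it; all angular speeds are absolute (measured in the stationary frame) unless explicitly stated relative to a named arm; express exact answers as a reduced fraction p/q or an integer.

topology: planetary set — design target 17/11, arm = carrier (Willis)
Willis with ω_sun = 0: ω_ring/ω_arm = (N1+N3)/N3; set equal to 17/11  ⇒  N3/N1 = 1/(17/11 − 1) = 11/6
N3 = N1 + 2·N2  ⇒  N2/N1 = (N3/N1 − 1)/2 = (11/6 − 1)/2 = 5/12
smallest multiple with N1 ≥ 12 and N2 ≥ 10: k = 2  ⇒  N1 = 2·12 = 24, N2 = 2·5 = 10 (N1 ≤ 40, N2 ≤ 30, N2 ≠ N1 ✓), N3 = 24 + 2·10 = 44
check: (N1+N3)/N3 with N1 = 24, N3 = 44 gives 17/11; |achieved − target| = 0 ≤ 17/1100 ✓

N1=24 N2=10 achieved=17/11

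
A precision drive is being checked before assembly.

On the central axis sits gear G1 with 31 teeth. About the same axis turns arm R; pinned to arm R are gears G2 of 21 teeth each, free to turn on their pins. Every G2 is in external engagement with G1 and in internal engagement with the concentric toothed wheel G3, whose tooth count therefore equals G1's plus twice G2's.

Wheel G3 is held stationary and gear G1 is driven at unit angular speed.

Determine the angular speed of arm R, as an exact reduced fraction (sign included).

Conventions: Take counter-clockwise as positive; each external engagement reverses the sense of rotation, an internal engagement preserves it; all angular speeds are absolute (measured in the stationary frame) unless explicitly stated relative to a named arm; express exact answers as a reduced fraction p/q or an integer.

31/104

recognized (axles ride arm R): planetary set, 31/21/73 teeth
ring teeth: 31 + 2·21 = 73
31(ω_sun−ω_arm) = −73(ω_ring−ω_arm),  ω_ring = 0, ω_sun = 1
31(1−ω_arm) = −73(0−ω_arm)  ⇒  104·ω_arm = 31  ⇒  ω_arm = 31/104
exact speed ratio = 31/104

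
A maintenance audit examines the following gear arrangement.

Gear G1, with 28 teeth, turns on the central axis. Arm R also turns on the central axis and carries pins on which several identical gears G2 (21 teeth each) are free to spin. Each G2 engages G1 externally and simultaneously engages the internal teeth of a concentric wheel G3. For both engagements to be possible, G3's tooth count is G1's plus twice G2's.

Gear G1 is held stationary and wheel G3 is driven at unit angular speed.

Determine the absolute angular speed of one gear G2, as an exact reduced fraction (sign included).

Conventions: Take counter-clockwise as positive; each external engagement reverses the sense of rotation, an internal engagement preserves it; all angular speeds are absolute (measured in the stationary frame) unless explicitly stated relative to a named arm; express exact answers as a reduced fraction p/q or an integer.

5/3

recognized (axles ride arm R): planetary set, 28/21/70 teeth
ring teeth: 28 + 2·21 = 70
28(ω_sun−ω_arm) = −70(ω_ring−ω_arm),  ω_sun = 0, ω_ring = 1
28(0−ω_arm) = −70(1−ω_arm)  ⇒  98·ω_arm = 70  ⇒  ω_arm = 5/7
sun–planet mesh: 28·(0−5/7) = −21·(ω_p−ω_arm)  ⇒  ω_p−ω_arm = 20/21
ω_p = 5/7 + 20/21 = 5/3
exact speed ratio = 5/3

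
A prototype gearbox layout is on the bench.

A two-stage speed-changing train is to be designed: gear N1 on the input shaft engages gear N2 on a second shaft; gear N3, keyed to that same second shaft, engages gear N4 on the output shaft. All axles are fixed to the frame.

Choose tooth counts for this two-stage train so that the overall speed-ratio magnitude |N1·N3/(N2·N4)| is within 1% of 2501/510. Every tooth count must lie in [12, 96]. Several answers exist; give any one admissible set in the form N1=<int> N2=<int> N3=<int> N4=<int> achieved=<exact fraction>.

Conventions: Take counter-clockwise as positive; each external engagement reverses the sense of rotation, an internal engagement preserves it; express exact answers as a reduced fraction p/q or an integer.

N1=41 N2=15 N3=61 N4=34 achieved=2501/510

design class (target 2501/510): fixed-axis compound train
target = 2501/510 in lowest terms: an exact hit needs N1·N3 = k·2501 and N2·N4 = k·510 for one integer k, every count in [12, 96]; additionally prefer no 1:1 stage (N1 ≠ N2, N3 ≠ N4)
k = 1: N1·N3 = 2501 = 41·61, N2·N4 = 510 = 15·34
achieved = 41·61/(15·34) = 2501/510; |achieved − target| = 0 ≤ 2501/51000 ✓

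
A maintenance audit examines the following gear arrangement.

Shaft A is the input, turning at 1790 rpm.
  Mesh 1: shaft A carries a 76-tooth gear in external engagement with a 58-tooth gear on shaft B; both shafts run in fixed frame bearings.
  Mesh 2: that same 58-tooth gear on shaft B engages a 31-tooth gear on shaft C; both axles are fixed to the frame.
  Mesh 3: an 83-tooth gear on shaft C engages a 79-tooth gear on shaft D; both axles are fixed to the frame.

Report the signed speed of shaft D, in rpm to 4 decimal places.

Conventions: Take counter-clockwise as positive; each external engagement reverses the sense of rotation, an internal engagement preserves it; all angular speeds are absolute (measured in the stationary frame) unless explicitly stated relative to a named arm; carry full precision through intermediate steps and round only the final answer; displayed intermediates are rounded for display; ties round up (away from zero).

class = fixed-axis compound train [3 meshes; 3 ratios multiply, 3 sense flips]
mesh 1 [76T→58T]: ω = 1790.0000×76/58 = 2345.5172 rpm, sense flips to −
mesh 2 [58T→31T]: ω = 2345.5172×58/31 = 4388.3871 rpm, sense flips to +
mesh 3 [83T→79T]: ω = 4388.3871×83/79 = 4610.5839 rpm, sense flips to −
signed output speed = -4610.5839 rpm

-4610.5839 rpm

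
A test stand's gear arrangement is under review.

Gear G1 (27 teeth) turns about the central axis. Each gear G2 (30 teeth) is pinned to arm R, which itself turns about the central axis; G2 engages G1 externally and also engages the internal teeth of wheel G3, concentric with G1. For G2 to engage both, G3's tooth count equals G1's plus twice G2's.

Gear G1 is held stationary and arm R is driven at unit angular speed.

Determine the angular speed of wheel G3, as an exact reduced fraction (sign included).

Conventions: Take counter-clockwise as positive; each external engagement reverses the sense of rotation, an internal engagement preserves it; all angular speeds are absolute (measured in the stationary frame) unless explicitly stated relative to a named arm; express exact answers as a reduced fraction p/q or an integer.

planetary set (27T centre, 30T on arm, 87T internal) — Willis relation
ring teeth: 27 + 2·30 = 87
27(ω_sun−ω_arm) = −87(ω_ring−ω_arm),  ω_sun = 0, ω_arm = 1
ω_ring = 1 − (27/87)(0−1) = 38/29
exact speed ratio = 38/29

38/29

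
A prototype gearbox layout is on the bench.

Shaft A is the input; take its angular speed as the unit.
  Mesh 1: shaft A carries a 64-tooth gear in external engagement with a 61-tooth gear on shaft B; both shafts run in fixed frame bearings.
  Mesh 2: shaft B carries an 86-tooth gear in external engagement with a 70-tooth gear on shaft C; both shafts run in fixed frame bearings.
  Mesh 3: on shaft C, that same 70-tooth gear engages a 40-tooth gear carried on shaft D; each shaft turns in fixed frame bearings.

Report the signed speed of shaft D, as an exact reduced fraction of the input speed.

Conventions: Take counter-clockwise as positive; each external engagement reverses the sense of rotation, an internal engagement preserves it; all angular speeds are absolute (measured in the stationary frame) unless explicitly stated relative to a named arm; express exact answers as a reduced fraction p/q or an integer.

3-mesh fixed-axis compound train (all bearings frame-fixed)
mesh 1 [64T→61T]: |ω|/ω_in = 1×64/61 = 64/61, sense flips to −
mesh 2 [86T→70T]: |ω|/ω_in = (64/61)×86/70 = 2752/2135, sense flips to +
mesh 3 [70T→40T]: |ω|/ω_in = (2752/2135)×70/40 = 688/305, sense flips to −
signed output speed (× input speed) = -688/305

-688/305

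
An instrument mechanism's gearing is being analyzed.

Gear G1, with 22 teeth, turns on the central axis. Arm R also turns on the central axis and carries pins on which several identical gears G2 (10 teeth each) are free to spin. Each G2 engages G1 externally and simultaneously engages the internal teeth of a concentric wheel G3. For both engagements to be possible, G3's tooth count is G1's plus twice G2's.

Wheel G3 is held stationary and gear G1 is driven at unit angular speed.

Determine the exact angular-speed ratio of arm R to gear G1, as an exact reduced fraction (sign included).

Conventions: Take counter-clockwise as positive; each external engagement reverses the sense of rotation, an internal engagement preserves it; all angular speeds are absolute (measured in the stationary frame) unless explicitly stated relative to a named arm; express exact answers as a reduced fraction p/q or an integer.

11/32

class = planetary set [G3 = 22+2·10 = 42; Willis about the carrier]
ring teeth: 22 + 2·10 = 42
22(ω_sun−ω_arm) = −42(ω_ring−ω_arm),  ω_ring = 0, ω_sun = 1
22(1−ω_arm) = −42(0−ω_arm)  ⇒  64·ω_arm = 22  ⇒  ω_arm = 11/32
ω_out/ω_in = 11/32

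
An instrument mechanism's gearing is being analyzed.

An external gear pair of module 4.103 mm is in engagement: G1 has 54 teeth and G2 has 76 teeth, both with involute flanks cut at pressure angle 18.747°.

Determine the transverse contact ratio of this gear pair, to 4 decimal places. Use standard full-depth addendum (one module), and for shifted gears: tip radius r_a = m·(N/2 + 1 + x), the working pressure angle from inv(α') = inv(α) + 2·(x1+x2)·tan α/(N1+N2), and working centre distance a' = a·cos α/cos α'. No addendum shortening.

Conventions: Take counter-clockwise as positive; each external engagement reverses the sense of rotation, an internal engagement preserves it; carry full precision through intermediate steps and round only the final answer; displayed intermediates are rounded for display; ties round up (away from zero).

class = single-mesh tooth geometry [involute pair 54T × 76T, m = 4.103]
base radii: r_b1 = 104.903731, r_b2 = 147.642288
tip radii: r_a1 = 114.884000, r_a2 = 160.017000
no profile shift: α' = α, a' = a
action lengths: √(r_a1²−r_b1²) = 46.835250, √(r_a2²−r_b2²) = 61.702472
base pitch p_b = π·m·cos α = 12.206103
CR = (46.835250 + 61.702472 − 266.695000·sin 18.74700°)/12.206103 = 1.869937
contact ratio ≈ 1.8699

1.8699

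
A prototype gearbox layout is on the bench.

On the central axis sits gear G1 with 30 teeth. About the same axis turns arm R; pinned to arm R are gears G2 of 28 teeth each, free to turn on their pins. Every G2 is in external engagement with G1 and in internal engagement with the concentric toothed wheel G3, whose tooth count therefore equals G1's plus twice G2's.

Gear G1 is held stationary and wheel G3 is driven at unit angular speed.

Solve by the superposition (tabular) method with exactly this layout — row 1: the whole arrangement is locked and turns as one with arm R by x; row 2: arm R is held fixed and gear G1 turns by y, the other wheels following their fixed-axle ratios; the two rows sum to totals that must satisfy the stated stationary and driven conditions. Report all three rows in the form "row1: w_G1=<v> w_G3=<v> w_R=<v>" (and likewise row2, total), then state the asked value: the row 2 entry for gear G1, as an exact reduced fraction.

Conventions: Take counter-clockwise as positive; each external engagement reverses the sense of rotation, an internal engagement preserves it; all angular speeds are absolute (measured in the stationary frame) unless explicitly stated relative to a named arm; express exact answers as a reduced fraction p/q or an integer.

row1: w_G1=43/58 w_G3=43/58 w_R=43/58
row2: w_G1=-43/58 w_G3=15/58 w_R=0
total: w_G1=0 w_G3=1 w_R=43/58
asked value: -43/58

recognized (axles ride arm R): planetary set, 30/28/86 teeth
row 1: whole set turns with the arm by x
row 2 (arm held, sun turns y): ω_ring = −(30/86)·y, ω_arm = 0
boundary: total ω_sun = x + y = 0 and total ω_ring = x − (30/86)·y = 1  ⇒  y = -43/58, x = 43/58
row 2 ring = −(30/86)·(-43/58) = 15/58
totals (row 1 + row 2): sun 43/58 + (-43/58) = 0, ring 43/58 + 15/58 = 1, arm 43/58 + 0 = 43/58
asked cell (row2, sun) = -43/58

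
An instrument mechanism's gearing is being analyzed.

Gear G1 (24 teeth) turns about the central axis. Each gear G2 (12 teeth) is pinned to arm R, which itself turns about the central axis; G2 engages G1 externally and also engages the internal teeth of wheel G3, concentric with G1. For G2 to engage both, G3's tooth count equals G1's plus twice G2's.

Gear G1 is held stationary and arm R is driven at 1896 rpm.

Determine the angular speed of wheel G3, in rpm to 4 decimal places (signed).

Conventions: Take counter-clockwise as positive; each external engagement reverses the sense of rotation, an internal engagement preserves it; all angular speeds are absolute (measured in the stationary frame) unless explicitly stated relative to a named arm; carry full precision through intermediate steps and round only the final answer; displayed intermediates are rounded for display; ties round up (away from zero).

topology: planetary set — G1 24T / G2 12T / G3 48T, arm = carrier (Willis)
normalise by the input: solve with ω_arm = 1, then scale by 1896 rpm
ring teeth: 24 + 2·12 = 48
24(ω_sun−ω_arm) = −48(ω_ring−ω_arm),  ω_sun = 0, ω_arm = 1
ω_ring = 1 − (24/48)(0−1) = 3/2
scale: ω_ring = 3/2 × 1896 rpm = +2844.0000 rpm

+2844.0000 rpm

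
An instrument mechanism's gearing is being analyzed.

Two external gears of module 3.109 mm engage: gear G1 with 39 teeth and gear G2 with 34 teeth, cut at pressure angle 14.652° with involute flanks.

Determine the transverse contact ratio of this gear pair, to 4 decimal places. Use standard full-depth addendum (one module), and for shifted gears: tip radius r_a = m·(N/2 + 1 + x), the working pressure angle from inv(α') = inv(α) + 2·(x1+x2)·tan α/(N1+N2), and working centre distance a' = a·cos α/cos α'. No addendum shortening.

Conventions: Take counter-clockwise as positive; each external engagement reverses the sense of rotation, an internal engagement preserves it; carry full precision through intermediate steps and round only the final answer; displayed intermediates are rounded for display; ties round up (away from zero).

2.0075

recognized (one external pair, fixed centres): single-mesh tooth geometry, m = 3.109, N1 = 39, N2 = 34
base radii: r_b1 = 58.653959, r_b2 = 51.134220
tip radii: r_a1 = 63.734500, r_a2 = 55.962000
no profile shift: α' = α, a' = a
action lengths: √(r_a1²−r_b1²) = 24.935910, √(r_a2²−r_b2²) = 22.738446
base pitch p_b = π·m·cos α = 9.449582
CR = (24.935910 + 22.738446 − 113.478500·sin 14.65200°)/9.449582 = 2.007523
contact ratio ≈ 2.0075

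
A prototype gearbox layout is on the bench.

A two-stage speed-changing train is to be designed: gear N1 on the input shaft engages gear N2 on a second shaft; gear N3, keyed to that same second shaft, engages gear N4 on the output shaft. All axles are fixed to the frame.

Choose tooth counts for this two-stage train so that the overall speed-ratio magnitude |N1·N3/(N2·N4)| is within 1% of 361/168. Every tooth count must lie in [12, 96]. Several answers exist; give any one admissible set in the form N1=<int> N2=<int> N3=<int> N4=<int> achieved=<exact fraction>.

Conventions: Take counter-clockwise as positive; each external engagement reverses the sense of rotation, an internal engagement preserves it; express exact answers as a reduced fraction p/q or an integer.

N1=19 N2=12 N3=19 N4=14 achieved=361/168

class = fixed-axis compound train [2-stage, 361/168 wanted]
target = 361/168 in lowest terms: an exact hit needs N1·N3 = k·361 and N2·N4 = k·168 for one integer k, every count in [12, 96]; additionally prefer no 1:1 stage (N1 ≠ N2, N3 ≠ N4)
k = 1: N1·N3 = 361 = 19·19, N2·N4 = 168 = 12·14
achieved = 19·19/(12·14) = 361/168; |achieved − target| = 0 ≤ 361/16800 ✓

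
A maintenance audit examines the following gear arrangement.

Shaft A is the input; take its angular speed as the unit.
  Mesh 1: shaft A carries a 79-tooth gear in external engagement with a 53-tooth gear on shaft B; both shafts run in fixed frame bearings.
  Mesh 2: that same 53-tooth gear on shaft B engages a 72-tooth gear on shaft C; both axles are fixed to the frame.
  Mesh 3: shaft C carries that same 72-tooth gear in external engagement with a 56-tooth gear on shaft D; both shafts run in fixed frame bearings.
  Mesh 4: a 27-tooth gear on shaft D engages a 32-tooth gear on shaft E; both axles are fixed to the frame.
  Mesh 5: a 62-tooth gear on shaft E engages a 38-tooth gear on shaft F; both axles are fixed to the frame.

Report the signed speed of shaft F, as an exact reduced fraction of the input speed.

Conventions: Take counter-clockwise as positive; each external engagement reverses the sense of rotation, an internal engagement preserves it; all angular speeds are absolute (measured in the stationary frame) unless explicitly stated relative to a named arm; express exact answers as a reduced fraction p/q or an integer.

-66123/34048

5-mesh fixed-axis compound train (all bearings frame-fixed)
mesh 1 [79T→53T]: |ω|/ω_in = 1×79/53 = 79/53, sense flips to −
mesh 2 [53T→72T]: |ω|/ω_in = (79/53)×53/72 = 79/72, sense flips to +
mesh 3 [72T→56T]: |ω|/ω_in = (79/72)×72/56 = 79/56, sense flips to −
mesh 4 [27T→32T]: |ω|/ω_in = (79/56)×27/32 = 2133/1792, sense flips to +
mesh 5 [62T→38T]: |ω|/ω_in = (2133/1792)×62/38 = 66123/34048, sense flips to −
signed output speed (× input speed) = -66123/34048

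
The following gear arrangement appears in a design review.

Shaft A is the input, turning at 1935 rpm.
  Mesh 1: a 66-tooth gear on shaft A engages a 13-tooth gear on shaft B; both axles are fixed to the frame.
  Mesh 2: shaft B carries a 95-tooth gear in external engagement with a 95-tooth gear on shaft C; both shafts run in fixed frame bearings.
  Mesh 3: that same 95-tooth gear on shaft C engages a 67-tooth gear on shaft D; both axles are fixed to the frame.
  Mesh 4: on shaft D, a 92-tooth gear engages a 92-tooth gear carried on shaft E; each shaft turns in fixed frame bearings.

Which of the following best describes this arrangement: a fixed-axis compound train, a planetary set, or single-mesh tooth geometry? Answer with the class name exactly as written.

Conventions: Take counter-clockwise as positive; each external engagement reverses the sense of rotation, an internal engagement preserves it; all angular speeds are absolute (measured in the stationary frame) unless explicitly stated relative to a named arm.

4-mesh fixed-axis compound train (all bearings frame-fixed)
classification: fixed-axis compound train

fixed-axis compound train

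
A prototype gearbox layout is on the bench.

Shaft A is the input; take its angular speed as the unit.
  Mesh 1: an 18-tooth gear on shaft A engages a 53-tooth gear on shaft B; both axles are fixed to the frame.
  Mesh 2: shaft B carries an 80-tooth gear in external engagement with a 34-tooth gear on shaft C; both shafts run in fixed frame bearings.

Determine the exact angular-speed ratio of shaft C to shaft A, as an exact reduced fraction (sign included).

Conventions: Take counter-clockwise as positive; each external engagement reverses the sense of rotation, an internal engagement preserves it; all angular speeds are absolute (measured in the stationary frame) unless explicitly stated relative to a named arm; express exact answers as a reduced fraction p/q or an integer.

class = fixed-axis compound train [2 meshes; 2 ratios multiply, 2 sense flips]
mesh 1 [18T→53T]: running ratio 18/53, sense −
mesh 2 [80T→34T]: running ratio 720/901, sense +
ω_out/ω_in = 720/901

720/901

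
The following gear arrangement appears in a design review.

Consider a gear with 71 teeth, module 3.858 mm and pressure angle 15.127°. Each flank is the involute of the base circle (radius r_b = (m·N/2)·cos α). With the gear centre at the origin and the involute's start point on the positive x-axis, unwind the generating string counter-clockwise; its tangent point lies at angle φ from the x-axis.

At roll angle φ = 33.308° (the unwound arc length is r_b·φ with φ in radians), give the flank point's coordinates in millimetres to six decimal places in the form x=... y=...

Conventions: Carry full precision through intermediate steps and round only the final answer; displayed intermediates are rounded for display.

x=152.701687 y=8.369187

class = single-mesh tooth geometry [base-circle involute, m = 3.858, 71T]
pitch radius r_p = m·N/2 = 3.858·71/2 = 136.959000
base radius r_b = r_p·cos α = 136.959000·cos 15.127° = 132.213338
roll angle φ = 33.308° = 0.58133427 rad
x = r_b·(cos φ + φ·sin φ) = 152.701687
y = r_b·(sin φ − φ·cos φ) = 8.369187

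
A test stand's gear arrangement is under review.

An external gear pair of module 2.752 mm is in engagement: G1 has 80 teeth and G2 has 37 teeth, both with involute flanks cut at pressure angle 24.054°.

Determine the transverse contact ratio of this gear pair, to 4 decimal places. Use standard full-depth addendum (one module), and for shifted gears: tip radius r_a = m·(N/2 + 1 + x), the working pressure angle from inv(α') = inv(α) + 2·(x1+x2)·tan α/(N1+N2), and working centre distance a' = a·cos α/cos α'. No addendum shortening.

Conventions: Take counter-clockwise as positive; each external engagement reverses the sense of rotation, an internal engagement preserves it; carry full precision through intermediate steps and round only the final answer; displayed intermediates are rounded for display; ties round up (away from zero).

1.5749

topology: single-mesh involute geometry — m = 2.752, 80T/37T pair
base radii: r_b1 = 100.520841, r_b2 = 46.490889
tip radii: r_a1 = 112.832000, r_a2 = 53.664000
no profile shift: α' = α, a' = a
action lengths: √(r_a1²−r_b1²) = 51.250568, √(r_a2²−r_b2²) = 26.803398
base pitch p_b = π·m·cos α = 7.894888
CR = (51.250568 + 26.803398 − 160.992000·sin 24.05400°)/7.894888 = 1.574948
contact ratio ≈ 1.5749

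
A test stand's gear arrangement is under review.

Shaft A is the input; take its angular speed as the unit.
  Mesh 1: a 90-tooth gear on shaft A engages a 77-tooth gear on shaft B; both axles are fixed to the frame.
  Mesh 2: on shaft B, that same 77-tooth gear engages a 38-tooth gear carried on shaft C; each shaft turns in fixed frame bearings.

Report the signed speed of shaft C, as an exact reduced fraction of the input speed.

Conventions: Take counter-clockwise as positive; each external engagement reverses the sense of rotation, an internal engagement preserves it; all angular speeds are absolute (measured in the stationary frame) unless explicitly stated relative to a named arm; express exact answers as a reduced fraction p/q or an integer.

45/19

2-mesh fixed-axis compound train (all bearings frame-fixed)
mesh 1 [90T→77T]: |ω|/ω_in = 1×90/77 = 90/77, sense flips to −
mesh 2 [77T→38T]: |ω|/ω_in = (90/77)×77/38 = 45/19, sense flips to +
signed output speed (× input speed) = 45/19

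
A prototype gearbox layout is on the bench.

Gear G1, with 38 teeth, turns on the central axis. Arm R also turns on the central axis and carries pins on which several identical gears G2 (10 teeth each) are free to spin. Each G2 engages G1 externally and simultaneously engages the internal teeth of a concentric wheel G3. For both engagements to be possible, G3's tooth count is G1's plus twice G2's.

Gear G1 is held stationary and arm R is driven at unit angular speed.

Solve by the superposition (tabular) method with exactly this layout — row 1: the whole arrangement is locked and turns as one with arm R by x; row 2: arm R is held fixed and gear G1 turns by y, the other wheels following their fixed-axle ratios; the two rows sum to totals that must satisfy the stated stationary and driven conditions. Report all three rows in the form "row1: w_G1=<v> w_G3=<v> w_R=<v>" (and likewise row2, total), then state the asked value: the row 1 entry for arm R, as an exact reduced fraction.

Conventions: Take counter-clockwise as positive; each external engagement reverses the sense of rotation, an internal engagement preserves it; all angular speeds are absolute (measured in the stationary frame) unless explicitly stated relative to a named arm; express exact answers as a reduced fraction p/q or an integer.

class = planetary set [G3 = 38+2·10 = 58; Willis about the carrier]
row 1: whole set turns with the arm by x
row 2 (arm held, sun turns y): ω_ring = −(38/58)·y, ω_arm = 0
boundary: total ω_sun = x + y = 0 and total ω_arm = x = 1  ⇒  y = -1, x = 1
row 2 ring = −(38/58)·(-1) = 19/29
totals (row 1 + row 2): sun 1 + (-1) = 0, ring 1 + 19/29 = 48/29, arm 1 + 0 = 1
asked cell (row1, arm) = 1

row1: w_G1=1 w_G3=1 w_R=1
row2: w_G1=-1 w_G3=19/29 w_R=0
total: w_G1=0 w_G3=48/29 w_R=1
asked value: 1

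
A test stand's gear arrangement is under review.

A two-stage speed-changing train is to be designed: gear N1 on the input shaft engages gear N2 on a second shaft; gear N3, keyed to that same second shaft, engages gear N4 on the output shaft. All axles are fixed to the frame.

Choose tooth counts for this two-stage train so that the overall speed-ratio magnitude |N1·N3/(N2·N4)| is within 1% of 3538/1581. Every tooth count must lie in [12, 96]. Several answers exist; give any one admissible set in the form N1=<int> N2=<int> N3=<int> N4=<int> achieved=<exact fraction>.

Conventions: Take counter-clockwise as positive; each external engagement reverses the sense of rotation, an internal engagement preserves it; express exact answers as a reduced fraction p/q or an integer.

N1=58 N2=17 N3=61 N4=93 achieved=3538/1581

design class (target 3538/1581): fixed-axis compound train
target = 3538/1581 in lowest terms: an exact hit needs N1·N3 = k·3538 and N2·N4 = k·1581 for one integer k, every count in [12, 96]; additionally prefer no 1:1 stage (N1 ≠ N2, N3 ≠ N4)
k = 1: N1·N3 = 3538 = 58·61, N2·N4 = 1581 = 17·93
achieved = 58·61/(17·93) = 3538/1581; |achieved − target| = 0 ≤ 1769/79050 ✓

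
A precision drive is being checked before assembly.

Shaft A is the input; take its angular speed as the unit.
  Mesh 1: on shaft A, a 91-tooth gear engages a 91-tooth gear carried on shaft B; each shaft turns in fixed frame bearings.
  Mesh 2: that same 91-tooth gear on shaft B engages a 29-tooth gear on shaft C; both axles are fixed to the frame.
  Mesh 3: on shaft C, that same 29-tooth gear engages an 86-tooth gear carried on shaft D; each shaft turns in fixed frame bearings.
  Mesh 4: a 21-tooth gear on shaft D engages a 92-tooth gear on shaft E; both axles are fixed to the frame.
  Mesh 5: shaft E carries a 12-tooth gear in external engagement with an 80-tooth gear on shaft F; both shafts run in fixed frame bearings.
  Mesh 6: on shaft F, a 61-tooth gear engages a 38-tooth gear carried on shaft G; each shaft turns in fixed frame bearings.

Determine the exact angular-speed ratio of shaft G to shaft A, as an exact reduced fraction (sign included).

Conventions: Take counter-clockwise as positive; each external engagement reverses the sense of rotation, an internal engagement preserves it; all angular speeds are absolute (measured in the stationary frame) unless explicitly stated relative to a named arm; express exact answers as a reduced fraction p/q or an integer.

class = fixed-axis compound train [6 meshes; 6 ratios multiply, 6 sense flips]
mesh 1 [91T→91T]: running ratio 1, sense −
mesh 2 [91T→29T]: running ratio 91/29, sense +
mesh 3 [29T→86T]: running ratio 91/86, sense −
mesh 4 [21T→92T]: running ratio 1911/7912, sense +
mesh 5 [12T→80T]: running ratio 5733/158240, sense −
mesh 6 [61T→38T]: running ratio 349713/6013120, sense +
ω_out/ω_in = 349713/6013120

349713/6013120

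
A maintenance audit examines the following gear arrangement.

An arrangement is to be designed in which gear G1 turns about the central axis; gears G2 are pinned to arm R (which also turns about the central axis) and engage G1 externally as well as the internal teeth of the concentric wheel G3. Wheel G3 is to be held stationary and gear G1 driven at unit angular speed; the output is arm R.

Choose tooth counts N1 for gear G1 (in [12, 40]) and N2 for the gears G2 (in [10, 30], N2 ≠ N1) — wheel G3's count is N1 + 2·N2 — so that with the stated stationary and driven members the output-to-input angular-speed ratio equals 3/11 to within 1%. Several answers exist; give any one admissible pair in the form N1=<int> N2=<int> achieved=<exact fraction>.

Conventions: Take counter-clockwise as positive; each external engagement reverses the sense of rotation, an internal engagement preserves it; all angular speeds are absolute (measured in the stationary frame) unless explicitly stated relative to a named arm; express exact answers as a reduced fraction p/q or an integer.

class = planetary set [ratio 3/11 wanted; Willis about the carrier]
Willis with ω_ring = 0: ω_arm/ω_sun = N1/(N1+N3); set equal to 3/11  ⇒  N3/N1 = 1/(3/11) − 1 = 8/3
N3 = N1 + 2·N2  ⇒  N2/N1 = (N3/N1 − 1)/2 = (8/3 − 1)/2 = 5/6
smallest multiple with N1 ≥ 12 and N2 ≥ 10: k = 2  ⇒  N1 = 2·6 = 12, N2 = 2·5 = 10 (N1 ≤ 40, N2 ≤ 30, N2 ≠ N1 ✓), N3 = 12 + 2·10 = 32
check: N1/(N1+N3) with N1 = 12, N3 = 32 gives 3/11; |achieved − target| = 0 ≤ 3/1100 ✓

N1=12 N2=10 achieved=3/11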